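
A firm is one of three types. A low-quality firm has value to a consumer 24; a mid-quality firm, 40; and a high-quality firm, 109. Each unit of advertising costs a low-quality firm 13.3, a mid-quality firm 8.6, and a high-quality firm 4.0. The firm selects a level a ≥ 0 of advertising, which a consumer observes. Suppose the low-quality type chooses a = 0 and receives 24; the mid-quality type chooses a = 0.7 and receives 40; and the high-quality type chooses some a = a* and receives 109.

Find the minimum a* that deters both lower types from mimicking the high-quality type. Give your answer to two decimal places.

8.72

Mid-quality type (on-path payoff 40 − 8.6×0.7 = 33.98) won't mimic when 33.98 ≥ 109 − 8.6·a*, i.e. a* ≥ 8.72.
Low-quality type (on-path payoff 24) won't mimic when 24 ≥ 109 − 13.3·a*, i.e. a* ≥ 6.39.
Both must hold, so a* = max(6.39, 8.72) = 8.72. The mid-quality type's constraint binds.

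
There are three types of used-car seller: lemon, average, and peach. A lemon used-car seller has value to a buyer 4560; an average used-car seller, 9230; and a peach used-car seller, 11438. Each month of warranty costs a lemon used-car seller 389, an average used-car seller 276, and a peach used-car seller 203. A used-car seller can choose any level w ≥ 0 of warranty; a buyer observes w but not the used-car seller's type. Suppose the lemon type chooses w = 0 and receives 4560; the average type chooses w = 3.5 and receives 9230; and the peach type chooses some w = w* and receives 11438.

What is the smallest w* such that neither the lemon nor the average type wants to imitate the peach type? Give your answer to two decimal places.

17.68

Average type (on-path payoff 9230 − 276×3.5 = 8264) won't mimic when 8264 ≥ 11438 − 276·w*, i.e. w* ≥ 11.50.
Lemon type (on-path payoff 4560) won't mimic when 4560 ≥ 11438 − 389·w*, i.e. w* ≥ 17.68.
Both must hold, so w* = max(17.68, 11.50) = 17.68. The lemon type's constraint binds.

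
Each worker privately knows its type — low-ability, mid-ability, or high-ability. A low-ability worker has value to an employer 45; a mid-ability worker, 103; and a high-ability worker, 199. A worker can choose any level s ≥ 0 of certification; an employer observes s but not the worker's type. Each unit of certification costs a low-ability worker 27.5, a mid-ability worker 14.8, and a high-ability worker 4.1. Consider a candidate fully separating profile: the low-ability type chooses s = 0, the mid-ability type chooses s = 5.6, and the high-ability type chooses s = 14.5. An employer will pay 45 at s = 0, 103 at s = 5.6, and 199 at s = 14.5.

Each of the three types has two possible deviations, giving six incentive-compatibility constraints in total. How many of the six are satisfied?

5

Low-ability (own payoff 45): to s=5.6 gives 103 − 27.5×5.6 = -51 → no gain ✓; to s=14.5 gives 199 − 27.5×14.5 = -199.75 → no gain ✓.
High-ability (own payoff 199 − 4.1×14.5 = 139.55): to s=0 gives 45 → no gain ✓; to s=5.6 gives 103 − 4.1×5.6 = 80.04 → no gain ✓.
Mid-ability (own payoff 103 − 14.8×5.6 = 20.12): to s=0 gives 45 → profitable ✗; to s=14.5 gives 199 − 14.8×14.5 = -15.6 → no gain ✓.
5 of the 6 constraints hold; not an equilibrium.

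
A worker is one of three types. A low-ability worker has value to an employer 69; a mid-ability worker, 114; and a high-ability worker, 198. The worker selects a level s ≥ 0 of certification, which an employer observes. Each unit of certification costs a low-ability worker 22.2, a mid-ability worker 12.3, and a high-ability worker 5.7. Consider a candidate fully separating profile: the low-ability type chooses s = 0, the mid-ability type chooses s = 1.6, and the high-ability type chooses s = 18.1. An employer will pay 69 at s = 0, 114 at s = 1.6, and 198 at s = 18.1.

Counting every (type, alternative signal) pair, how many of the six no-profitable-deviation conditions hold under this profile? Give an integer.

Low-ability (own payoff 69): to s=1.6 gives 114 − 22.2×1.6 = 78.48 → profitable ✗; to s=18.1 gives 198 − 22.2×18.1 = -203.82 → no gain ✓.
High-ability (own payoff 198 − 5.7×18.1 = 94.83): to s=0 gives 69 → no gain ✓; to s=1.6 gives 114 − 5.7×1.6 = 104.88 → profitable ✗.
Mid-ability (own payoff 114 − 12.3×1.6 = 94.32): to s=0 gives 69 → no gain ✓; to s=18.1 gives 198 − 12.3×18.1 = -24.63 → no gain ✓.
4 of the 6 constraints hold; not an equilibrium.

4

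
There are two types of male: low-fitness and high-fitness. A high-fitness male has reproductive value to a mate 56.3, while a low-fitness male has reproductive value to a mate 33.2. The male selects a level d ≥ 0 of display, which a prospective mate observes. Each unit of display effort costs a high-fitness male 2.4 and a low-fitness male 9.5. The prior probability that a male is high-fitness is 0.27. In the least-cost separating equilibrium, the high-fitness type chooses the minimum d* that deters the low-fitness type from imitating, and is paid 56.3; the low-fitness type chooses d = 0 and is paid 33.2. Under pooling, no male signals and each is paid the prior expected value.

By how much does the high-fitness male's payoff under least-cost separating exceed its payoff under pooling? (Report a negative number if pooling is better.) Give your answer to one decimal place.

Least-cost separating signal: d* solves 33.2 = 56.3 − 9.5·d*, so d* = (56.3 − 33.2)/9.5 ≈ 2.4316.
High-fitness type's separating payoff: 56.3 − 2.4 × d* = 56.3 − 2.4 × (56.3 − 33.2)/9.5 = 56.3 − 55.44/9.5 ≈ 50.464.
Pooling payoff: 0.27 × 56.3 + 0.73 × 33.2 = 39.437.
Difference: 50.464 − 39.437 = 11.027, i.e. 11.0 to one decimal place.
The high-fitness type prefers to separate.

11.0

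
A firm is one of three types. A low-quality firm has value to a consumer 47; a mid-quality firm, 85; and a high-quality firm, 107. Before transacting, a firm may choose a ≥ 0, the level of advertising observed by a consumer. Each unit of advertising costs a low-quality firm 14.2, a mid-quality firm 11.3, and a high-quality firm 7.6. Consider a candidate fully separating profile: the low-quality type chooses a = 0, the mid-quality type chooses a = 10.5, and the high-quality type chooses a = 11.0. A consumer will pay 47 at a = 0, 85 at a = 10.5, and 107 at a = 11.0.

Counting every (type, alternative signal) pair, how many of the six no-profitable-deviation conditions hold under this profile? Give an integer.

High-quality (own payoff 107 − 7.6×11.0 = 23.4): to a=0 gives 47 → profitable ✗; to a=10.5 gives 85 − 7.6×10.5 = 5.2 → no gain ✓.
Low-quality (own payoff 47): to a=10.5 gives 85 − 14.2×10.5 = -64.1 → no gain ✓; to a=11.0 gives 107 − 14.2×11.0 = -49.2 → no gain ✓.
Mid-quality (own payoff 85 − 11.3×10.5 = -33.65): to a=0 gives 47 → profitable ✗; to a=11.0 gives 107 − 11.3×11.0 = -17.3 → profitable ✗.
3 of the 6 constraints hold; not an equilibrium.

3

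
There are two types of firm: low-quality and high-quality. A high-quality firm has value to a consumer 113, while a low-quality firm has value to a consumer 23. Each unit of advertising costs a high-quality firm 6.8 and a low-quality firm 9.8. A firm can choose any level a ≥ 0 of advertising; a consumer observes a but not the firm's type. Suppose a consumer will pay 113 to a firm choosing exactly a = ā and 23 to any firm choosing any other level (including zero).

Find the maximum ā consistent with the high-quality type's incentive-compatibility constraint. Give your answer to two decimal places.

Choosing ā yields the high-quality type 113 − 6.8·ā; choosing zero yields 23.
The high-quality type is indifferent at 113 − 6.8·ā = 23, i.e. ā = (113 − 23) / 6.8 ≈ 13.24.
For any ā above 13.24 the high-quality type would rather pool at zero, so separation collapses.

13.24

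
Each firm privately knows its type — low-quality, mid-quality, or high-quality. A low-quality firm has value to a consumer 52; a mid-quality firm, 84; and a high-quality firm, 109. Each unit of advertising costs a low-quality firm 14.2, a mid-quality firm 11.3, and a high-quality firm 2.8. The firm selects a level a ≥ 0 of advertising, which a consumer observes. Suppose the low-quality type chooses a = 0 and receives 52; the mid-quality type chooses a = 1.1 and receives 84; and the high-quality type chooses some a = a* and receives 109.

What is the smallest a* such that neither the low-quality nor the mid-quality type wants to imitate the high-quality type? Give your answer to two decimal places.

Low-quality type (on-path payoff 52) won't mimic when 52 ≥ 109 − 14.2·a*, i.e. a* ≥ 4.01.
Mid-quality type (on-path payoff 84 − 11.3×1.1 = 71.57) won't mimic when 71.57 ≥ 109 − 11.3·a*, i.e. a* ≥ 3.31.
Both must hold, so a* = max(4.01, 3.31) = 4.01. The low-quality type's constraint binds.

4.01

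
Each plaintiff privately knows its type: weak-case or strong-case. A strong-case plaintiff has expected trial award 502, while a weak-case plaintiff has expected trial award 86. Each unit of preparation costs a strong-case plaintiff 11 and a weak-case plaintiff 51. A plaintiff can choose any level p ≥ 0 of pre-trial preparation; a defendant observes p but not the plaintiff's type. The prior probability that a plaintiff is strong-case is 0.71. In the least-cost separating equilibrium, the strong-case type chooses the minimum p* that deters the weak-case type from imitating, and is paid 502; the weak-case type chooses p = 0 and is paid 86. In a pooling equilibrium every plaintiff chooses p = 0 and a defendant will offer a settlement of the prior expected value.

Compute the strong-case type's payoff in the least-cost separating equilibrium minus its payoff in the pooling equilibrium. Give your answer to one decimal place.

Least-cost separating signal: p* solves 86 = 502 − 51·p*, so p* = (502 − 86)/51 ≈ 8.1569.
Strong-case type's separating payoff: 502 − 11 × p* = 502 − 11 × (502 − 86)/51 = 502 − 4576/51 ≈ 412.275.
Pooling payoff: 0.71 × 502 + 0.29 × 86 = 381.36.
Difference: 412.275 − 381.36 = 30.915, i.e. 30.9 to one decimal place.
The strong-case type prefers to separate.

30.9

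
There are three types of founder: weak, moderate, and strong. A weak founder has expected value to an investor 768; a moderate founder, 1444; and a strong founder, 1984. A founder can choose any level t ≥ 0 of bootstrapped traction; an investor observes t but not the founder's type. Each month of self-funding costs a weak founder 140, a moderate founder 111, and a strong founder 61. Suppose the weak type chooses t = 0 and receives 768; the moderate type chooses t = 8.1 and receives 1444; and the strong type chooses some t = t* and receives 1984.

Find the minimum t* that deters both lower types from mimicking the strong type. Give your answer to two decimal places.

Weak type (on-path payoff 768) won't mimic when 768 ≥ 1984 − 140·t*, i.e. t* ≥ 8.69.
Moderate type (on-path payoff 1444 − 111×8.1 = 544.9) won't mimic when 544.9 ≥ 1984 − 111·t*, i.e. t* ≥ 12.96.
Both must hold, so t* = max(8.69, 12.96) = 12.96. The moderate type's constraint binds.

12.96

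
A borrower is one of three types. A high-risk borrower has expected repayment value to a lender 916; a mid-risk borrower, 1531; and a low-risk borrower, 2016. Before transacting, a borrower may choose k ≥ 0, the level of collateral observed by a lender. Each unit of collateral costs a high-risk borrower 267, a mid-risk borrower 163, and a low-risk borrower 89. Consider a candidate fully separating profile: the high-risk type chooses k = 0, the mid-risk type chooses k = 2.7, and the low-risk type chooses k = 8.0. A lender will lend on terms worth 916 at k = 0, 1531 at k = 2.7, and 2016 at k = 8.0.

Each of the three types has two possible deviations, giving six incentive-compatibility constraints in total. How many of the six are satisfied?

6

Low-risk (own payoff 2016 − 89×8.0 = 1304): to k=0 gives 916 → no gain ✓; to k=2.7 gives 1531 − 89×2.7 = 1290.7 → no gain ✓.
Mid-risk (own payoff 1531 − 163×2.7 = 1090.9): to k=0 gives 916 → no gain ✓; to k=8.0 gives 2016 − 163×8.0 = 712 → no gain ✓.
High-risk (own payoff 916): to k=2.7 gives 1531 − 267×2.7 = 810.1 → no gain ✓; to k=8.0 gives 2016 − 267×8.0 = -120 → no gain ✓.
6 of the 6 constraints hold; this profile is a separating equilibrium.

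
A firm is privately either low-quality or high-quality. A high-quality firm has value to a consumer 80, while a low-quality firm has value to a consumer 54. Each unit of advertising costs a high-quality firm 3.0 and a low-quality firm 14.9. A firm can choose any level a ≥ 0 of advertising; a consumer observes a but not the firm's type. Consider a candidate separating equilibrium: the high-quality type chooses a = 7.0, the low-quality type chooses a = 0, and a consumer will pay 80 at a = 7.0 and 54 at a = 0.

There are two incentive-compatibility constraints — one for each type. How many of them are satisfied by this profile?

2

Low-quality type: stay at 0 → 54; mimic → 80 − 14.9 × 7.0 = -24.3. IC holds (54 ≥ -24.3).
High-quality type: signal → 80 − 3.0 × 7.0 = 59; deviate to 0 → 54. IC holds (59 ≥ 54).
2 of 2 constraints hold, so this is a separating equilibrium.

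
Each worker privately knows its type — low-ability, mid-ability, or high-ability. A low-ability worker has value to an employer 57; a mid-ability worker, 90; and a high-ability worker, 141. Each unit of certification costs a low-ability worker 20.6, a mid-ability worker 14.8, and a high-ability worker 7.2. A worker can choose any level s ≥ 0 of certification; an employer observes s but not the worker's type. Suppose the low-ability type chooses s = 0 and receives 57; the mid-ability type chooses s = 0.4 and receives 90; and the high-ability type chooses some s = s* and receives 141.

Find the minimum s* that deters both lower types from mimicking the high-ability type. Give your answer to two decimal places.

4.08

Low-ability type (on-path payoff 57) won't mimic when 57 ≥ 141 − 20.6·s*, i.e. s* ≥ 4.08.
Mid-ability type (on-path payoff 90 − 14.8×0.4 = 84.08) won't mimic when 84.08 ≥ 141 − 14.8·s*, i.e. s* ≥ 3.85.
Both must hold, so s* = max(4.08, 3.85) = 4.08. The low-ability type's constraint binds.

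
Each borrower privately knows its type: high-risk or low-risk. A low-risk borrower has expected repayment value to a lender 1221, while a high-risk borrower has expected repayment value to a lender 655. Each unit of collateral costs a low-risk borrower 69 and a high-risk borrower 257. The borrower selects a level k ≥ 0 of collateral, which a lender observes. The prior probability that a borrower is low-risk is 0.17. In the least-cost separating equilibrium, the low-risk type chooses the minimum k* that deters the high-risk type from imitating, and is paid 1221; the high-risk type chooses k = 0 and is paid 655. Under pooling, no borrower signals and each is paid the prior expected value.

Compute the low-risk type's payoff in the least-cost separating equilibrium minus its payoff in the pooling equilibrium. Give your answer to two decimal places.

Least-cost separating signal: k* solves 655 = 1221 − 257·k*, so k* = (1221 − 655)/257 ≈ 2.2023.
Low-risk type's separating payoff: 1221 − 69 × k* = 1221 − 69 × (1221 − 655)/257 = 1221 − 39054/257 ≈ 1069.0389.
Pooling payoff: 0.17 × 1221 + 0.83 × 655 = 751.22.
Difference: 1069.0389 − 751.22 = 317.8189, i.e. 317.82 to two decimal places.
The low-risk type prefers to separate.

317.82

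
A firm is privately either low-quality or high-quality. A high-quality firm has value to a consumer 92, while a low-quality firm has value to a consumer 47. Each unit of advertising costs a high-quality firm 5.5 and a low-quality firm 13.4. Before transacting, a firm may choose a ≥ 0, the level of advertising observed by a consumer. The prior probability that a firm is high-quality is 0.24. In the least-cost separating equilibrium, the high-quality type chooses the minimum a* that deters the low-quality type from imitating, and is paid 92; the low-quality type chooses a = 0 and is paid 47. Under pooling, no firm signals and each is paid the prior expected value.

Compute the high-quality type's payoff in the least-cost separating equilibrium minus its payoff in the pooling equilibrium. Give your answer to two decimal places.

15.73

Least-cost separating signal: a* solves 47 = 92 − 13.4·a*, so a* = (92 − 47)/13.4 ≈ 3.3582.
High-quality type's separating payoff: 92 − 5.5 × a* = 92 − 5.5 × (92 − 47)/13.4 = 92 − 247.5/13.4 ≈ 73.5299.
Pooling payoff: 0.24 × 92 + 0.76 × 47 = 57.8.
Difference: 73.5299 − 57.8 = 15.7299, i.e. 15.73 to two decimal places.
The high-quality type prefers to separate.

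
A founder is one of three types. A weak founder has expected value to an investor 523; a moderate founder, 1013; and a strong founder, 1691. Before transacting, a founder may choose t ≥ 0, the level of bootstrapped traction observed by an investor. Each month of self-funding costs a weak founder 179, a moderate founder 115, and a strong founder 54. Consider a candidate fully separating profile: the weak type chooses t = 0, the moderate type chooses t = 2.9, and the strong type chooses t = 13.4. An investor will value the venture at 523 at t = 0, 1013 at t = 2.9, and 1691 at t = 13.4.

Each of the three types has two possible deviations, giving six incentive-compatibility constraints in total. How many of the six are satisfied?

6

Strong (own payoff 1691 − 54×13.4 = 967.4): to t=0 gives 523 → no gain ✓; to t=2.9 gives 1013 − 54×2.9 = 856.4 → no gain ✓.
Moderate (own payoff 1013 − 115×2.9 = 679.5): to t=0 gives 523 → no gain ✓; to t=13.4 gives 1691 − 115×13.4 = 150 → no gain ✓.
Weak (own payoff 523): to t=2.9 gives 1013 − 179×2.9 = 493.9 → no gain ✓; to t=13.4 gives 1691 − 179×13.4 = -707.6 → no gain ✓.
6 of the 6 constraints hold; this profile is a separating equilibrium.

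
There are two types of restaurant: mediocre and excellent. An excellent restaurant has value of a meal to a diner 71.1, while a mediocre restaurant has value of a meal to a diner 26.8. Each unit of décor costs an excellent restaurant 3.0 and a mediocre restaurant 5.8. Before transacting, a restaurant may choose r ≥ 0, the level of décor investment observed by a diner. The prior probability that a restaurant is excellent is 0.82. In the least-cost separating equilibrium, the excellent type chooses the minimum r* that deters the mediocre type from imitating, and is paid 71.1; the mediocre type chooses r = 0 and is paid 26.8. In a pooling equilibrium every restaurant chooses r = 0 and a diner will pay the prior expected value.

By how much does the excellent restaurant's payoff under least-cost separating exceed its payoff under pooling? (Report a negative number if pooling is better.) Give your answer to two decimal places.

-14.94

Least-cost separating signal: r* solves 26.8 = 71.1 − 5.8·r*, so r* = (71.1 − 26.8)/5.8 ≈ 7.6379.
Excellent type's separating payoff: 71.1 − 3.0 × r* = 71.1 − 3.0 × (71.1 − 26.8)/5.8 = 71.1 − 132.9/5.8 ≈ 48.1862.
Pooling payoff: 0.82 × 71.1 + 0.18 × 26.8 = 63.126.
Difference: 48.1862 − 63.126 = -14.9398, i.e. -14.94 to two decimal places.
The excellent type would prefer the pooling outcome.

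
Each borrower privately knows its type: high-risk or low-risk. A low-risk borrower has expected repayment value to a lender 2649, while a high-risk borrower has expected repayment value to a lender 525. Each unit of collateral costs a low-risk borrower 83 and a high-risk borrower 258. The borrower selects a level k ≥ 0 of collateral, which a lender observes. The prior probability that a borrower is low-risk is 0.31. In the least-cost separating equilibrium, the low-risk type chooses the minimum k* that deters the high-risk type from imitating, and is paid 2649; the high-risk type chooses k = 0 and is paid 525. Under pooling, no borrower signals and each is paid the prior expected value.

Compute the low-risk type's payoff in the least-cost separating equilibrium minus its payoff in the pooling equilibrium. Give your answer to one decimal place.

Least-cost separating signal: k* solves 525 = 2649 − 258·k*, so k* = (2649 − 525)/258 ≈ 8.2326.
Low-risk type's separating payoff: 2649 − 83 × k* = 2649 − 83 × (2649 − 525)/258 = 2649 − 176292/258 ≈ 1965.698.
Pooling payoff: 0.31 × 2649 + 0.69 × 525 = 1183.44.
Difference: 1965.698 − 1183.44 = 782.258, i.e. 782.3 to one decimal place.
The low-risk type prefers to separate.

782.3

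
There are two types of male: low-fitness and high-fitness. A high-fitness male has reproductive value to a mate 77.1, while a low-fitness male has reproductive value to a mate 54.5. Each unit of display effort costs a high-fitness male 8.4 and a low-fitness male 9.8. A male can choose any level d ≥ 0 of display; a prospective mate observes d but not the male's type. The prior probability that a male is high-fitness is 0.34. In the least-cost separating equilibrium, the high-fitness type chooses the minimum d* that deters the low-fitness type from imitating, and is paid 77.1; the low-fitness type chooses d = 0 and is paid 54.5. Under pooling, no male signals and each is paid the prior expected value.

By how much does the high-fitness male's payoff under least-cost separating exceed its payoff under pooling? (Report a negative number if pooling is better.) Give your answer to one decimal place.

Least-cost separating signal: d* solves 54.5 = 77.1 − 9.8·d*, so d* = (77.1 − 54.5)/9.8 ≈ 2.3061.
High-fitness type's separating payoff: 77.1 − 8.4 × d* = 77.1 − 8.4 × (77.1 − 54.5)/9.8 = 77.1 − 189.84/9.8 ≈ 57.729.
Pooling payoff: 0.34 × 77.1 + 0.66 × 54.5 = 62.184.
Difference: 57.729 − 62.184 = -4.455, i.e. -4.5 to one decimal place.
The high-fitness type would prefer the pooling outcome.

-4.5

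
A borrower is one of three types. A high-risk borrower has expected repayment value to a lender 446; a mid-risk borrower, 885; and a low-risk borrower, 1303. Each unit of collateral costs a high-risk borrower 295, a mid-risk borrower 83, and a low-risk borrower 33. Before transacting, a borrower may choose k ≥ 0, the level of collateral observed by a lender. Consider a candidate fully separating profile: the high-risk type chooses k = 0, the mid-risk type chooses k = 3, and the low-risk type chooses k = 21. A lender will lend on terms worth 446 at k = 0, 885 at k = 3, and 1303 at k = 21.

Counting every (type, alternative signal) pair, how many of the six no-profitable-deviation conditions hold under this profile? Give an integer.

5

Mid-risk (own payoff 885 − 83×3 = 636): to k=0 gives 446 → no gain ✓; to k=21 gives 1303 − 83×21 = -440 → no gain ✓.
Low-risk (own payoff 1303 − 33×21 = 610): to k=0 gives 446 → no gain ✓; to k=3 gives 885 − 33×3 = 786 → profitable ✗.
High-risk (own payoff 446): to k=3 gives 885 − 295×3 = 0 → no gain ✓; to k=21 gives 1303 − 295×21 = -4892 → no gain ✓.
5 of the 6 constraints hold; not an equilibrium.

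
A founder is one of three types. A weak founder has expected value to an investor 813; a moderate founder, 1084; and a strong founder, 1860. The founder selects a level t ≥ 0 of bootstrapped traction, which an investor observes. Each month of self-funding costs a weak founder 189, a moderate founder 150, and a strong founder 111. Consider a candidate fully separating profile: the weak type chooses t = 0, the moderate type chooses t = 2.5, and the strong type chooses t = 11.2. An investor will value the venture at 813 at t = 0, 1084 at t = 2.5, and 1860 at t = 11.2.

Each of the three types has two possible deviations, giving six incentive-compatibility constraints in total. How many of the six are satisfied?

Moderate (own payoff 1084 − 150×2.5 = 709): to t=0 gives 813 → profitable ✗; to t=11.2 gives 1860 − 150×11.2 = 180 → no gain ✓.
Weak (own payoff 813): to t=2.5 gives 1084 − 189×2.5 = 611.5 → no gain ✓; to t=11.2 gives 1860 − 189×11.2 = -256.8 → no gain ✓.
Strong (own payoff 1860 − 111×11.2 = 616.8): to t=0 gives 813 → profitable ✗; to t=2.5 gives 1084 − 111×2.5 = 806.5 → profitable ✗.
3 of the 6 constraints hold; not an equilibrium.

3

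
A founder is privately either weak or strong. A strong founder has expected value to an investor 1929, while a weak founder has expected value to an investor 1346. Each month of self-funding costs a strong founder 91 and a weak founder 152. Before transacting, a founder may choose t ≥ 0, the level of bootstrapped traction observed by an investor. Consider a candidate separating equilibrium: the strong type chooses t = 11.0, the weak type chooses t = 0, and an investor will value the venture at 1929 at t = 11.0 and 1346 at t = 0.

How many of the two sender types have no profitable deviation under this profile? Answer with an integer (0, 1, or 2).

1

Weak type: stay at 0 → 1346; mimic → 1929 − 152 × 11.0 = 257. IC holds (1346 ≥ 257).
Strong type: signal → 1929 − 91 × 11.0 = 928; deviate to 0 → 1346. IC fails (928 < 1346).
1 of 2 constraints hold, so this profile is not an equilibrium.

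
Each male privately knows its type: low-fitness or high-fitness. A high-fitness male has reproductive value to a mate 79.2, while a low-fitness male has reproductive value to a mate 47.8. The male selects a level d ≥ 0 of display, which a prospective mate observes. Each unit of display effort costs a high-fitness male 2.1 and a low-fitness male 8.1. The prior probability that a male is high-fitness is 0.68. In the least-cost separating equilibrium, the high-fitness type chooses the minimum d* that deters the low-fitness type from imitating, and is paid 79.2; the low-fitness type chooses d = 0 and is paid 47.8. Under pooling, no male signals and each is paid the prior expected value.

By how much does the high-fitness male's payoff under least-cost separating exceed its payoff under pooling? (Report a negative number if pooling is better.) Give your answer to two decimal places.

1.91

Least-cost separating signal: d* solves 47.8 = 79.2 − 8.1·d*, so d* = (79.2 − 47.8)/8.1 ≈ 3.8765.
High-fitness type's separating payoff: 79.2 − 2.1 × d* = 79.2 − 2.1 × (79.2 − 47.8)/8.1 = 79.2 − 65.94/8.1 ≈ 71.0593.
Pooling payoff: 0.68 × 79.2 + 0.32 × 47.8 = 69.152.
Difference: 71.0593 − 69.152 = 1.9073, i.e. 1.91 to two decimal places.
The high-fitness type prefers to separate.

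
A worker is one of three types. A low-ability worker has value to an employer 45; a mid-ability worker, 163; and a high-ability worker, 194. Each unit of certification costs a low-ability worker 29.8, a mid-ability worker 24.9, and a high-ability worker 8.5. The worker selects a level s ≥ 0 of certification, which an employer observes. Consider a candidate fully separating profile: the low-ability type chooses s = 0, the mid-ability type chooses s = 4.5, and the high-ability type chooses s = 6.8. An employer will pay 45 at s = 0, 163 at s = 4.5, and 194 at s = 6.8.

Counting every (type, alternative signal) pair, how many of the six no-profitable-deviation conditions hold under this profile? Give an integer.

6

Low-ability (own payoff 45): to s=4.5 gives 163 − 29.8×4.5 = 28.9 → no gain ✓; to s=6.8 gives 194 − 29.8×6.8 = -8.64 → no gain ✓.
Mid-ability (own payoff 163 − 24.9×4.5 = 50.95): to s=0 gives 45 → no gain ✓; to s=6.8 gives 194 − 24.9×6.8 = 24.68 → no gain ✓.
High-ability (own payoff 194 − 8.5×6.8 = 136.2): to s=0 gives 45 → no gain ✓; to s=4.5 gives 163 − 8.5×4.5 = 124.75 → no gain ✓.
6 of the 6 constraints hold; this profile is a separating equilibrium.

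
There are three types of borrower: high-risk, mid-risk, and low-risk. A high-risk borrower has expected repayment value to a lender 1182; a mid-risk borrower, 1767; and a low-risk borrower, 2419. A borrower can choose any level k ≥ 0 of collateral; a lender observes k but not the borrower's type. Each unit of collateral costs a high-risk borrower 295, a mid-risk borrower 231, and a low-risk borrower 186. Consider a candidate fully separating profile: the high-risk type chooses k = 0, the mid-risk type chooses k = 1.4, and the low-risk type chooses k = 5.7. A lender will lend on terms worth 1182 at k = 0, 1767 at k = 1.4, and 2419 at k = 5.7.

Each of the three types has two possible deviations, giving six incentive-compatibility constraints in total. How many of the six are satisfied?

4

Low-risk (own payoff 2419 − 186×5.7 = 1358.8): to k=0 gives 1182 → no gain ✓; to k=1.4 gives 1767 − 186×1.4 = 1506.6 → profitable ✗.
High-risk (own payoff 1182): to k=1.4 gives 1767 − 295×1.4 = 1354 → profitable ✗; to k=5.7 gives 2419 − 295×5.7 = 737.5 → no gain ✓.
Mid-risk (own payoff 1767 − 231×1.4 = 1443.6): to k=0 gives 1182 → no gain ✓; to k=5.7 gives 2419 − 231×5.7 = 1102.3 → no gain ✓.
4 of the 6 constraints hold; not an equilibrium.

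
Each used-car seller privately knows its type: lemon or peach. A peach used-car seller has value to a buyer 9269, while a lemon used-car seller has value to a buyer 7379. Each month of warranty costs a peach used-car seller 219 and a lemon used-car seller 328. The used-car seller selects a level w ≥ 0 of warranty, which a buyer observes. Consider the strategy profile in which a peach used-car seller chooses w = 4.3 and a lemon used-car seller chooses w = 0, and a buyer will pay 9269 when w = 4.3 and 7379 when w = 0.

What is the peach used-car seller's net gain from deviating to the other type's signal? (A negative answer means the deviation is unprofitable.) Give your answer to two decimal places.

-948.30

Playing w = 4.3 the peach used-car seller receives 9269 − 219 × 4.3 = 8327.3.
Deviating to w = 0 yields 7379 instead.
Gain from deviating: 7379 − 8327.3 = -948.30.
The gain is negative, so the peach type's incentive-compatibility constraint is satisfied.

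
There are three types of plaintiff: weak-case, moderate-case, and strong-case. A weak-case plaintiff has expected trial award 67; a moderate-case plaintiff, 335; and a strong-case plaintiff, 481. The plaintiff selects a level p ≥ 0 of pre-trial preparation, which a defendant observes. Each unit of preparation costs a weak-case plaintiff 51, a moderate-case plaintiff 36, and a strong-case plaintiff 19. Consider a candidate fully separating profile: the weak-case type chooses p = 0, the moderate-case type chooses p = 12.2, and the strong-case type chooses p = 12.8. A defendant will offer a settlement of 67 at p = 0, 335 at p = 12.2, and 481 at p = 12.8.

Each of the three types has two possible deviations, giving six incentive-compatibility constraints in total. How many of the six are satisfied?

Moderate-case (own payoff 335 − 36×12.2 = -104.2): to p=0 gives 67 → profitable ✗; to p=12.8 gives 481 − 36×12.8 = 20.2 → profitable ✗.
Strong-case (own payoff 481 − 19×12.8 = 237.8): to p=0 gives 67 → no gain ✓; to p=12.2 gives 335 − 19×12.2 = 103.2 → no gain ✓.
Weak-case (own payoff 67): to p=12.2 gives 335 − 51×12.2 = -287.2 → no gain ✓; to p=12.8 gives 481 − 51×12.8 = -171.8 → no gain ✓.
4 of the 6 constraints hold; not an equilibrium.

4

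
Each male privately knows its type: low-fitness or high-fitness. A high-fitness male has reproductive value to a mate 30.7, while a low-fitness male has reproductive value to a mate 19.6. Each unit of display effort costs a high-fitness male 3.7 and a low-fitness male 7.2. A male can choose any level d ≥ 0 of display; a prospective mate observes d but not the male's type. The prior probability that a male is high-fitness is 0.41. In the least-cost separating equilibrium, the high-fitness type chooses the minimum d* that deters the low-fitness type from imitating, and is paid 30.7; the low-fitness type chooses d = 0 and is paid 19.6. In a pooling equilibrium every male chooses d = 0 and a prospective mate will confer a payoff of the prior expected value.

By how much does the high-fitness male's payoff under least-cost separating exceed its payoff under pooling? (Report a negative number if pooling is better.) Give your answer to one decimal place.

Least-cost separating signal: d* solves 19.6 = 30.7 − 7.2·d*, so d* = (30.7 − 19.6)/7.2 ≈ 1.5417.
High-fitness type's separating payoff: 30.7 − 3.7 × d* = 30.7 − 3.7 × (30.7 − 19.6)/7.2 = 30.7 − 41.07/7.2 ≈ 24.996.
Pooling payoff: 0.41 × 30.7 + 0.59 × 19.6 = 24.151.
Difference: 24.996 − 24.151 = 0.845, i.e. 0.8 to one decimal place.
The high-fitness type prefers to separate.

0.8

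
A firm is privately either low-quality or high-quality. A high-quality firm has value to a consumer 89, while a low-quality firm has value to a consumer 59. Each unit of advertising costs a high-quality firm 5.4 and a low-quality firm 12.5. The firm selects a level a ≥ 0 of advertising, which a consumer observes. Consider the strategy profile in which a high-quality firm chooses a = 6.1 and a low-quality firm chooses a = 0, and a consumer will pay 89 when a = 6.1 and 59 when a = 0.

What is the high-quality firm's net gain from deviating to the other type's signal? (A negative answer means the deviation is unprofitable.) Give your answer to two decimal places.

2.94

Playing a = 6.1 the high-quality firm receives 89 − 5.4 × 6.1 = 56.06.
Deviating to a = 0 yields 59 instead.
Gain from deviating: 59 − 56.06 = 2.94.
The gain is positive, so the high-quality type's incentive-compatibility constraint is violated — this profile is not a separating equilibrium.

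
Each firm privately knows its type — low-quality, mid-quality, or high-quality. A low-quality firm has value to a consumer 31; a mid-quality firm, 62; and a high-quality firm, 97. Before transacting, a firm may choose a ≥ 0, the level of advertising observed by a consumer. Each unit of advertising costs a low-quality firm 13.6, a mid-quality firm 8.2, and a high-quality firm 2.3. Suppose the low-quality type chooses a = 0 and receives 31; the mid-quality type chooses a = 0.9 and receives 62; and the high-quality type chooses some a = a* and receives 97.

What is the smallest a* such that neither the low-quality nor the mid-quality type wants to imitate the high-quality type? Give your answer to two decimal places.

5.17

Mid-quality type (on-path payoff 62 − 8.2×0.9 = 54.62) won't mimic when 54.62 ≥ 97 − 8.2·a*, i.e. a* ≥ 5.17.
Low-quality type (on-path payoff 31) won't mimic when 31 ≥ 97 − 13.6·a*, i.e. a* ≥ 4.85.
Both must hold, so a* = max(4.85, 5.17) = 5.17. The mid-quality type's constraint binds.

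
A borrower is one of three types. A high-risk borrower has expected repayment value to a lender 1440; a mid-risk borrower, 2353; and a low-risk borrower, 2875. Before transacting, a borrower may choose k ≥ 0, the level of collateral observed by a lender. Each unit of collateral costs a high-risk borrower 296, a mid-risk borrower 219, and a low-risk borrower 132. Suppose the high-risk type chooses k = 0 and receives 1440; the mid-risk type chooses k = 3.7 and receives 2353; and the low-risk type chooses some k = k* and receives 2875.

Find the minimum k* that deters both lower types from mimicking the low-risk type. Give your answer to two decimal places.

6.08

Mid-risk type (on-path payoff 2353 − 219×3.7 = 1542.7) won't mimic when 1542.7 ≥ 2875 − 219·k*, i.e. k* ≥ 6.08.
High-risk type (on-path payoff 1440) won't mimic when 1440 ≥ 2875 − 296·k*, i.e. k* ≥ 4.85.
Both must hold, so k* = max(4.85, 6.08) = 6.08. The mid-risk type's constraint binds.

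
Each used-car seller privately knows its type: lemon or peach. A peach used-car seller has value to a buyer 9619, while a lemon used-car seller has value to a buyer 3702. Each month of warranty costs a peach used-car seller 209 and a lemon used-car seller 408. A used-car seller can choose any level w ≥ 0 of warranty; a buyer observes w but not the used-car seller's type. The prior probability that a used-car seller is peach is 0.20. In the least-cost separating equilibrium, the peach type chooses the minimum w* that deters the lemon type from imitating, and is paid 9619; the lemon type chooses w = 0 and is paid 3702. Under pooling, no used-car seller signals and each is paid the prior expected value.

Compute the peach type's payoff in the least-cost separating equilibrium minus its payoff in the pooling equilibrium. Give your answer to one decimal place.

1702.6

Least-cost separating signal: w* solves 3702 = 9619 − 408·w*, so w* = (9619 − 3702)/408 ≈ 14.5025.
Peach type's separating payoff: 9619 − 209 × w* = 9619 − 209 × (9619 − 3702)/408 = 9619 − 1236653/408 ≈ 6587.988.
Pooling payoff: 0.20 × 9619 + 0.80 × 3702 = 4885.4.
Difference: 6587.988 − 4885.4 = 1702.588, i.e. 1702.6 to one decimal place.
The peach type prefers to separate.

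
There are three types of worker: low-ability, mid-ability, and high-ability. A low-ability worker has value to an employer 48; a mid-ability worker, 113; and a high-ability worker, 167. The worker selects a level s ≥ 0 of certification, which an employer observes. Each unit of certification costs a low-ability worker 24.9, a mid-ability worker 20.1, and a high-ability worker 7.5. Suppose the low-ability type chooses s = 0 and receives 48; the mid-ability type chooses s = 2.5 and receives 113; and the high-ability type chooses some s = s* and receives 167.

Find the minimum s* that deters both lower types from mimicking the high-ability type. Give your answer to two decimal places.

5.19

Low-ability type (on-path payoff 48) won't mimic when 48 ≥ 167 − 24.9·s*, i.e. s* ≥ 4.78.
Mid-ability type (on-path payoff 113 − 20.1×2.5 = 62.75) won't mimic when 62.75 ≥ 167 − 20.1·s*, i.e. s* ≥ 5.19.
Both must hold, so s* = max(4.78, 5.19) = 5.19. The mid-ability type's constraint binds.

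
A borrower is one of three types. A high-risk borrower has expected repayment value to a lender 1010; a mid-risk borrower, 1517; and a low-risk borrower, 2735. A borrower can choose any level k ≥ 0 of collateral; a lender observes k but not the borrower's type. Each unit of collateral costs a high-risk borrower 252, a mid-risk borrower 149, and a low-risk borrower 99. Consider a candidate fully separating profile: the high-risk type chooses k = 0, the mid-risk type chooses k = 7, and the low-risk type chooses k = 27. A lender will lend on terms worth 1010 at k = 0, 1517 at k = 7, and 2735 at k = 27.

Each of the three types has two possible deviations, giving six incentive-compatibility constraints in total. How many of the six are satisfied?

3

Mid-risk (own payoff 1517 − 149×7 = 474): to k=0 gives 1010 → profitable ✗; to k=27 gives 2735 − 149×27 = -1288 → no gain ✓.
Low-risk (own payoff 2735 − 99×27 = 62): to k=0 gives 1010 → profitable ✗; to k=7 gives 1517 − 99×7 = 824 → profitable ✗.
High-risk (own payoff 1010): to k=7 gives 1517 − 252×7 = -247 → no gain ✓; to k=27 gives 2735 − 252×27 = -4069 → no gain ✓.
3 of the 6 constraints hold; not an equilibrium.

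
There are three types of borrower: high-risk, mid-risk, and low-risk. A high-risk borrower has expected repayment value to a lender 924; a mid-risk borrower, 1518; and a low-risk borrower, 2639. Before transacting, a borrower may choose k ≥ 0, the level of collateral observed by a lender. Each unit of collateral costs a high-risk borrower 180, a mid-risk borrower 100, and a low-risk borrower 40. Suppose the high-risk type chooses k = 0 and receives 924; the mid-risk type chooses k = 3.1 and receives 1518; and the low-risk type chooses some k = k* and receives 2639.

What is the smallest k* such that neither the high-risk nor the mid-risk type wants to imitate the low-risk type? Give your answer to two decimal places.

Mid-risk type (on-path payoff 1518 − 100×3.1 = 1208) won't mimic when 1208 ≥ 2639 − 100·k*, i.e. k* ≥ 14.31.
High-risk type (on-path payoff 924) won't mimic when 924 ≥ 2639 − 180·k*, i.e. k* ≥ 9.53.
Both must hold, so k* = max(9.53, 14.31) = 14.31. The mid-risk type's constraint binds.

14.31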